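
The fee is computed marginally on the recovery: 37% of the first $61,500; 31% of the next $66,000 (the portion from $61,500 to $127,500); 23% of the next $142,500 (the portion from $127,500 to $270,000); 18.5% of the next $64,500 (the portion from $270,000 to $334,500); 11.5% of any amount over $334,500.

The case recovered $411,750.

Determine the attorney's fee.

$96,806.25

First $61,500 at 37% = $22,755.00
Next $66,000 at 31% = $20,460.00
Next $142,500 at 23% = $32,775.00
Next $64,500 at 18.5% = $11,932.50
Remaining $77,250 at 11.5% = $8,883.75
Fee: $22,755.00 + $20,460.00 + $32,775.00 + $11,932.50 + $8,883.75 = $96,806.25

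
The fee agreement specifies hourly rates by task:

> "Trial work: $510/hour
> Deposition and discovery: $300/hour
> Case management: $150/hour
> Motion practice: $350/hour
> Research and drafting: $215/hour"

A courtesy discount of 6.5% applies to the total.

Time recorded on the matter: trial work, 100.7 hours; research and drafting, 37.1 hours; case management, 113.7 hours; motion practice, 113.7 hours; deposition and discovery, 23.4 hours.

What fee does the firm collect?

$115,195.27

Trial work: 100.7 × $510 = $51,357.00
Deposition and discovery: 23.4 × $300 = $7,020.00
Case management: 113.7 × $150 = $17,055.00
Motion practice: 113.7 × $350 = $39,795.00
Research and drafting: 37.1 × $215 = $7,976.50
Subtotal: $123,203.50
Less 6.5% discount: −$8,008.23
Total: $123,203.50 − $8,008.23 = $115,195.27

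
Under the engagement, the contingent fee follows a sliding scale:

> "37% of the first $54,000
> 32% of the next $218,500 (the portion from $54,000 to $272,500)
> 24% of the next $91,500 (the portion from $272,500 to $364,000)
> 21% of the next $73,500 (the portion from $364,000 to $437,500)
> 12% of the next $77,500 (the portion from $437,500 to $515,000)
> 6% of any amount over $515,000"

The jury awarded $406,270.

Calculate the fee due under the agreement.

First $54,000 at 37% = $19,980.00
Next $218,500 at 32% = $69,920.00
Next $91,500 at 24% = $21,960.00
Remaining $42,270 at 21% = $8,876.70
Fee: $19,980.00 + $69,920.00 + $21,960.00 + $8,876.70 = $120,736.70

$120,736.70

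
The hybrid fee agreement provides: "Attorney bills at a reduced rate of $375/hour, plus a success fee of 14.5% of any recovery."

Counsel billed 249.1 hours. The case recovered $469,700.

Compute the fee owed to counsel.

$161,519.00

Hourly: 249.1 × $375 = $93,412.50
Success fee: 14.5% of $469,700 = $68,106.50
Total: $93,412.50 + $68,106.50 = $161,519.00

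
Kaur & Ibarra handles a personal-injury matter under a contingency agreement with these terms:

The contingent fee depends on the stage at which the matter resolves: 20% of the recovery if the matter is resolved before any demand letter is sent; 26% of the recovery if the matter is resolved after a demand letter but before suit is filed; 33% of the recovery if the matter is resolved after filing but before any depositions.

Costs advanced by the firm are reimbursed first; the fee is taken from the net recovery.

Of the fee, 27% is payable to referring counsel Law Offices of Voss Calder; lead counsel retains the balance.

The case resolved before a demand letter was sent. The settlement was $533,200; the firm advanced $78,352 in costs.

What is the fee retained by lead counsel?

Fee base (net of costs): $533,200 − $78,352 = $454,848
The matter resolved before a demand letter was sent, so the 20% rate applies.
$454,848 × 20% = $90,969.60
Referral share: 27% of $90,969.60 = $24,561.79; lead counsel retains $90,969.60 − $24,561.79 = $66,407.81.

$66,407.81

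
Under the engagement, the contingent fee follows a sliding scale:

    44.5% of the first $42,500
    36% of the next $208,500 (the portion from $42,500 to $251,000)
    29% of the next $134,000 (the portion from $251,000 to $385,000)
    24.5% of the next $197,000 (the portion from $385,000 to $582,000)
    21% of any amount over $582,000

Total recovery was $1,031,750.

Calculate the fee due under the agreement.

$275,545.00

First $42,500 at 44.5% = $18,912.50
Next $208,500 at 36% = $75,060.00
Next $134,000 at 29% = $38,860.00
Next $197,000 at 24.5% = $48,265.00
Remaining $449,750 at 21% = $94,447.50
Fee: $18,912.50 + $75,060.00 + $38,860.00 + $48,265.00 + $94,447.50 = $275,545.00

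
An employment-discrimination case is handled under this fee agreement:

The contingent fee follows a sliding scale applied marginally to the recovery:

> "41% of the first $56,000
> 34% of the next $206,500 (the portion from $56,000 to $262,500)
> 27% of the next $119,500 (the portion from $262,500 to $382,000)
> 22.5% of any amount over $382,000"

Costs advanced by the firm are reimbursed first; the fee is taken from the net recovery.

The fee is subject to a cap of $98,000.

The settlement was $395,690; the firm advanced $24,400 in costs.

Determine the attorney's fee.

Fee base (net of costs): $395,690 − $24,400 = $371,290
First $56,000 at 41% = $22,960.00
Next $206,500 at 34% = $70,210.00
Remaining $108,790 at 27% = $29,373.30
Fee: $22,960.00 + $70,210.00 + $29,373.30 = $122,543.30
$122,543.30 exceeds the $98,000 cap, so the fee is capped at $98,000.00.

$98,000.00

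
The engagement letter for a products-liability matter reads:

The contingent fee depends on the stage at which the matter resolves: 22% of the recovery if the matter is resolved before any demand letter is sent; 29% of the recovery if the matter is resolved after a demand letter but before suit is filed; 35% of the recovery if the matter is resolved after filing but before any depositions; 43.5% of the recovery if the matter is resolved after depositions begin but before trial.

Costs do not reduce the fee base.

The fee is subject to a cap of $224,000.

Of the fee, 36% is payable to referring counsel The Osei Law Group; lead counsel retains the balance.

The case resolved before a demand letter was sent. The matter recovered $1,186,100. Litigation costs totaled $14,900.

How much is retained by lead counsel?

$143,360.00

Fee base is the gross recovery, $1,186,100; costs are reimbursed separately.
The matter resolved before a demand letter was sent, so the 22% rate applies.
$1,186,100 × 22% = $260,942.00
$260,942.00 exceeds the $224,000 cap, so the fee is capped at $224,000.00.
Referral share: 36% of $224,000.00 = $80,640.00; lead counsel retains $224,000.00 − $80,640.00 = $143,360.00.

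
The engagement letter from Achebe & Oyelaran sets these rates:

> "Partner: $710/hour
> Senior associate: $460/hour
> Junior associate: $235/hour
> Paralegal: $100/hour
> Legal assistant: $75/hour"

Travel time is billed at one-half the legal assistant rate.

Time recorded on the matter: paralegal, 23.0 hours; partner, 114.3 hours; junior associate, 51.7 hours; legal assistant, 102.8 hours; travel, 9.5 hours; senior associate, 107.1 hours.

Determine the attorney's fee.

Partner: 114.3 × $710 = $81,153.00
Senior associate: 107.1 × $460 = $49,266.00
Junior associate: 51.7 × $235 = $12,149.50
Paralegal: 23.0 × $100 = $2,300.00
Legal assistant: 102.8 × $75 = $7,710.00
Subtotal: $81,153.00 + $49,266.00 + $12,149.50 + $2,300.00 + $7,710.00 = $152,578.50
Travel: 9.5 × ($75 ÷ 2) = 9.5 × $37.50 = $356.25
Total: $152,578.50 + $356.25 = $152,934.75

$152,934.75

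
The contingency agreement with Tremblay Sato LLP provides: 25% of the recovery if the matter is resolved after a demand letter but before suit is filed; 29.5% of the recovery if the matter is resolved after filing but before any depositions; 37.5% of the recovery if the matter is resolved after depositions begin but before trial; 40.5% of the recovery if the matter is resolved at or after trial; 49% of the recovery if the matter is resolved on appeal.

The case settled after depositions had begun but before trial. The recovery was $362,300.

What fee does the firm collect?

$135,862.50

The matter settled after depositions had begun but before trial, so the 37.5% rate applies.
$362,300 × 37.5% = $135,862.50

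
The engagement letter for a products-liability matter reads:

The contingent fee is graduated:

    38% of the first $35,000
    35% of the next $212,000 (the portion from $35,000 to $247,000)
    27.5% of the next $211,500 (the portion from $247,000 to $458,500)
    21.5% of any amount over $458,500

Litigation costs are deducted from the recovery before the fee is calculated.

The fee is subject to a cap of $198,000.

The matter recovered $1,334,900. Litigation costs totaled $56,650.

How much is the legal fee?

$198,000.00

Fee base (net of costs): $1,334,900 − $56,650 = $1,278,250
First $35,000 at 38% = $13,300.00
Next $212,000 at 35% = $74,200.00
Next $211,500 at 27.5% = $58,162.50
Remaining $819,750 at 21.5% = $176,246.25
Fee: $13,300.00 + $74,200.00 + $58,162.50 + $176,246.25 = $321,908.75
$321,908.75 exceeds the $198,000 cap, so the fee is capped at $198,000.00.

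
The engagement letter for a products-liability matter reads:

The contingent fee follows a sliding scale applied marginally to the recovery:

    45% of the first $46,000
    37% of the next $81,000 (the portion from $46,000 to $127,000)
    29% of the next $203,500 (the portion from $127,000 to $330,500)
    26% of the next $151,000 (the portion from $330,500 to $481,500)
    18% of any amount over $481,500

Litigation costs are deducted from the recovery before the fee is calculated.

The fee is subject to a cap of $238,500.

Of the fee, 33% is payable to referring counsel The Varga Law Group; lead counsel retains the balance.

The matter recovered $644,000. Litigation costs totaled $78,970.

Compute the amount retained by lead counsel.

Fee base (net of costs): $644,000 − $78,970 = $565,030
First $46,000 at 45% = $20,700.00
Next $81,000 at 37% = $29,970.00
Next $203,500 at 29% = $59,015.00
Next $151,000 at 26% = $39,260.00
Remaining $83,530 at 18% = $15,035.40
Fee: $20,700.00 + $29,970.00 + $59,015.00 + $39,260.00 + $15,035.40 = $163,980.40
$163,980.40 is under the $238,500 cap.
Referral share: 33% of $163,980.40 = $54,113.53; lead counsel retains $163,980.40 − $54,113.53 = $109,866.87.

$109,866.87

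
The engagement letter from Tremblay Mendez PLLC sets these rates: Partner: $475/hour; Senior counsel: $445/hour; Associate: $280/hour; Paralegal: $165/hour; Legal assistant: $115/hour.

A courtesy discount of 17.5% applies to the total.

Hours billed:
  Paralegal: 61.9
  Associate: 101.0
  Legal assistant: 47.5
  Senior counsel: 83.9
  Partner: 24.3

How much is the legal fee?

$76,588.05

Partner: 24.3 × $475 = $11,542.50
Senior counsel: 83.9 × $445 = $37,335.50
Associate: 101.0 × $280 = $28,280.00
Paralegal: 61.9 × $165 = $10,213.50
Legal assistant: 47.5 × $115 = $5,462.50
Subtotal: $92,834.00
Less 17.5% discount: −$16,245.95
Total: $92,834.00 − $16,245.95 = $76,588.05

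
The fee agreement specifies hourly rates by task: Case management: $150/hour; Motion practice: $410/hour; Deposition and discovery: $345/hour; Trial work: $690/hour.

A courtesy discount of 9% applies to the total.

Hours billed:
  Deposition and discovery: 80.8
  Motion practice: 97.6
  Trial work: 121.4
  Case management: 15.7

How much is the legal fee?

Case management: 15.7 × $150 = $2,355.00
Motion practice: 97.6 × $410 = $40,016.00
Deposition and discovery: 80.8 × $345 = $27,876.00
Trial work: 121.4 × $690 = $83,766.00
Subtotal: $154,013.00
Less 9% discount: −$13,861.17
Total: $154,013.00 − $13,861.17 = $140,151.83

$140,151.83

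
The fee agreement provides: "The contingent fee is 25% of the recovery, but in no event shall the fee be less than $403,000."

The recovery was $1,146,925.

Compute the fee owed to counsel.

$403,000.00

25% of $1,146,925 = $286,731.25
That is below the $403,000 minimum, so the minimum applies.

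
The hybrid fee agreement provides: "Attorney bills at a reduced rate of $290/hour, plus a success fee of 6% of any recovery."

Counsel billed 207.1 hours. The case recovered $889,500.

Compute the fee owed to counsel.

Hourly: 207.1 × $290 = $60,059.00
Success fee: 6% of $889,500 = $53,370.00
Total: $60,059.00 + $53,370.00 = $113,429.00

$113,429.00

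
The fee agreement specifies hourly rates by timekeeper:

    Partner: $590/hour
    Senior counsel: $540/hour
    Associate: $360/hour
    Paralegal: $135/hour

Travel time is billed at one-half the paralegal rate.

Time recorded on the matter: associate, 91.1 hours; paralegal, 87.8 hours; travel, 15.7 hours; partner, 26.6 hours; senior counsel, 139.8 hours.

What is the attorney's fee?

$136,894.75

Partner: 26.6 × $590 = $15,694.00
Senior counsel: 139.8 × $540 = $75,492.00
Associate: 91.1 × $360 = $32,796.00
Paralegal: 87.8 × $135 = $11,853.00
Subtotal: $15,694.00 + $75,492.00 + $32,796.00 + $11,853.00 = $135,835.00
Travel: 15.7 × ($135 ÷ 2) = 15.7 × $67.50 = $1,059.75
Total: $135,835.00 + $1,059.75 = $136,894.75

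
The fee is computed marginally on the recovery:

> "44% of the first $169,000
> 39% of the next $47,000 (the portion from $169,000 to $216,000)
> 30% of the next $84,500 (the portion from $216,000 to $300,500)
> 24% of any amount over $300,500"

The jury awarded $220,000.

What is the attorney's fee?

First $169,000 at 44% = $74,360.00
Next $47,000 at 39% = $18,330.00
Remaining $4,000 at 30% = $1,200.00
Fee: $74,360.00 + $18,330.00 + $1,200.00 = $93,890.00

$93,890.00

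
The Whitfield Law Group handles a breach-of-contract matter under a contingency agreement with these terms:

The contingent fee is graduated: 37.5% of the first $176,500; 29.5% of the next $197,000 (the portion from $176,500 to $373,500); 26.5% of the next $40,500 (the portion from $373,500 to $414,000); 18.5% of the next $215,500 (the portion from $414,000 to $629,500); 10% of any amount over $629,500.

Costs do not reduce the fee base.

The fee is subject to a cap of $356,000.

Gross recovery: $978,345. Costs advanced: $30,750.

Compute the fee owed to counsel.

Fee base is the gross recovery, $978,345; costs are reimbursed separately.
First $176,500 at 37.5% = $66,187.50
Next $197,000 at 29.5% = $58,115.00
Next $40,500 at 26.5% = $10,732.50
Next $215,500 at 18.5% = $39,867.50
Remaining $348,845 at 10% = $34,884.50
Fee: $66,187.50 + $58,115.00 + $10,732.50 + $39,867.50 + $34,884.50 = $209,787.00
$209,787.00 is under the $356,000 cap.

$209,787.00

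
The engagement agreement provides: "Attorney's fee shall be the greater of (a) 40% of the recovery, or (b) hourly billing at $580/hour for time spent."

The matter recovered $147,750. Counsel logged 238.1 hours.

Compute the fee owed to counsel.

(a) 40% of $147,750 = $59,100.00
(b) 238.1 × $580 = $138,098.00
The greater is (b): $138,098.00.

$138,098.00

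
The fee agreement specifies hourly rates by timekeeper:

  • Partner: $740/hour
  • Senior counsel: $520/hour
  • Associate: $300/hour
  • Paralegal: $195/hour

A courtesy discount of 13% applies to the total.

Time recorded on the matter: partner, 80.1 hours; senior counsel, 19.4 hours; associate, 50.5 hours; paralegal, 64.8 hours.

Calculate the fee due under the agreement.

Partner: 80.1 × $740 = $59,274.00
Senior counsel: 19.4 × $520 = $10,088.00
Associate: 50.5 × $300 = $15,150.00
Paralegal: 64.8 × $195 = $12,636.00
Subtotal: $97,148.00
Less 13% discount: −$12,629.24
Total: $97,148.00 − $12,629.24 = $84,518.76

$84,518.76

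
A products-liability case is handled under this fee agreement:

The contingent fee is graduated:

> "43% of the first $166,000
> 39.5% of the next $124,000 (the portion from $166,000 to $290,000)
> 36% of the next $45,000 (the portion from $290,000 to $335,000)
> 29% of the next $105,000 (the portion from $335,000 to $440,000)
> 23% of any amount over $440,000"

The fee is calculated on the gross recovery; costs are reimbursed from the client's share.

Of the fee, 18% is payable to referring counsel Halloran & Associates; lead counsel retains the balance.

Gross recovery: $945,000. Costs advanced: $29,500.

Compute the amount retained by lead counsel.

$232,191.20

Fee base is the gross recovery, $945,000; costs are reimbursed separately.
First $166,000 at 43% = $71,380.00
Next $124,000 at 39.5% = $48,980.00
Next $45,000 at 36% = $16,200.00
Next $105,000 at 29% = $30,450.00
Remaining $505,000 at 23% = $116,150.00
Fee: $71,380.00 + $48,980.00 + $16,200.00 + $30,450.00 + $116,150.00 = $283,160.00
Referral share: 18% of $283,160.00 = $50,968.80; lead counsel retains $283,160.00 − $50,968.80 = $232,191.20.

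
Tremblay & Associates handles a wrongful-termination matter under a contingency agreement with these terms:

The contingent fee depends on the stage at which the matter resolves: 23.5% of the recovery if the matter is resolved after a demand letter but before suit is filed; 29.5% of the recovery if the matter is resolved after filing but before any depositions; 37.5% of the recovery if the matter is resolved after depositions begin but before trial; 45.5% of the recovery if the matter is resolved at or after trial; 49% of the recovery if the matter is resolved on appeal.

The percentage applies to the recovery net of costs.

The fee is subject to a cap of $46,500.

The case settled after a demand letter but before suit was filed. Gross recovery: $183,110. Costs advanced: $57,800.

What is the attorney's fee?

Fee base (net of costs): $183,110 − $57,800 = $125,310
The matter settled after a demand letter but before suit was filed, so the 23.5% rate applies.
$125,310 × 23.5% = $29,447.85
$29,447.85 is under the $46,500 cap.

$29,447.85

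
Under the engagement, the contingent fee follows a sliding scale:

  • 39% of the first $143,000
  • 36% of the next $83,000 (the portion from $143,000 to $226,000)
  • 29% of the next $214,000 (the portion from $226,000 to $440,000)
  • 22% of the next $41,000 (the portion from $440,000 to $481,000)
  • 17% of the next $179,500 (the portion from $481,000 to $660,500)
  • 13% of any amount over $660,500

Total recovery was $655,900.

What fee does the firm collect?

$186,463.00

First $143,000 at 39% = $55,770.00
Next $83,000 at 36% = $29,880.00
Next $214,000 at 29% = $62,060.00
Next $41,000 at 22% = $9,020.00
Remaining $174,900 at 17% = $29,733.00
Fee: $55,770.00 + $29,880.00 + $62,060.00 + $9,020.00 + $29,733.00 = $186,463.00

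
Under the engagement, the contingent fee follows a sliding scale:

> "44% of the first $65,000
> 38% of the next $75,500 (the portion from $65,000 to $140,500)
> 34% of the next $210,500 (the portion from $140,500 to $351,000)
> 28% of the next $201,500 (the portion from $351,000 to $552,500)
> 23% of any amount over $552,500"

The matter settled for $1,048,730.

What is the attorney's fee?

$299,412.90

First $65,000 at 44% = $28,600.00
Next $75,500 at 38% = $28,690.00
Next $210,500 at 34% = $71,570.00
Next $201,500 at 28% = $56,420.00
Remaining $496,230 at 23% = $114,132.90
Fee: $28,600.00 + $28,690.00 + $71,570.00 + $56,420.00 + $114,132.90 = $299,412.90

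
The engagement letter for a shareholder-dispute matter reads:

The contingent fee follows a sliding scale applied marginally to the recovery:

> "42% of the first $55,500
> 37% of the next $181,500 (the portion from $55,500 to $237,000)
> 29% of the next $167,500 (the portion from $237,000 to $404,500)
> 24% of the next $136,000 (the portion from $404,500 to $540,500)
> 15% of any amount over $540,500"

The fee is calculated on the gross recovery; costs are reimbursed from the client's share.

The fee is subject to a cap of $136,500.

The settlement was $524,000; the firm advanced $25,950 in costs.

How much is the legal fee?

Fee base is the gross recovery, $524,000; costs are reimbursed separately.
First $55,500 at 42% = $23,310.00
Next $181,500 at 37% = $67,155.00
Next $167,500 at 29% = $48,575.00
Remaining $119,500 at 24% = $28,680.00
Fee: $23,310.00 + $67,155.00 + $48,575.00 + $28,680.00 = $167,720.00
$167,720.00 exceeds the $136,500 cap, so the fee is capped at $136,500.00.

$136,500.00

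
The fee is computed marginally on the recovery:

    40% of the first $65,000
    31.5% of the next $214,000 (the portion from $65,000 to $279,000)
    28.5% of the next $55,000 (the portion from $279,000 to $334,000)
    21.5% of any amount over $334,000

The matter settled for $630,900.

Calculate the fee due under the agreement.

$172,918.50

First $65,000 at 40% = $26,000.00
Next $214,000 at 31.5% = $67,410.00
Next $55,000 at 28.5% = $15,675.00
Remaining $296,900 at 21.5% = $63,833.50
Fee: $26,000.00 + $67,410.00 + $15,675.00 + $63,833.50 = $172,918.50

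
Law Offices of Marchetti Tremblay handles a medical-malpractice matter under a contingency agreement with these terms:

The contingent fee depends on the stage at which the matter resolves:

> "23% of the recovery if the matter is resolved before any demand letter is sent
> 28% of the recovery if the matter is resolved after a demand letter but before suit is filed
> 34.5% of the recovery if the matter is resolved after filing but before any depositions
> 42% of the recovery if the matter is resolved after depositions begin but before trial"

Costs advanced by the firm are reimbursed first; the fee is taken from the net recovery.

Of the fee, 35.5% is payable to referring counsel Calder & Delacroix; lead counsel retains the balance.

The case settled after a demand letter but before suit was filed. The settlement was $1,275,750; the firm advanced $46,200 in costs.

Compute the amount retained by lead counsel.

Fee base (net of costs): $1,275,750 − $46,200 = $1,229,550
The matter settled after a demand letter but before suit was filed, so the 28% rate applies.
$1,229,550 × 28% = $344,274.00
Referral share: 35.5% of $344,274.00 = $122,217.27; lead counsel retains $344,274.00 − $122,217.27 = $222,056.73.

$222,056.73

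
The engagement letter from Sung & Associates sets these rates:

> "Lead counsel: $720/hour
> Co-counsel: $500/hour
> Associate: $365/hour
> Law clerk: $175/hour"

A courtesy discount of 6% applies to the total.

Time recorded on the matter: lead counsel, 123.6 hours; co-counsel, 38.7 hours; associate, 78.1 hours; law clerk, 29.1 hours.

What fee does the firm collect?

Lead counsel: 123.6 × $720 = $88,992.00
Co-counsel: 38.7 × $500 = $19,350.00
Associate: 78.1 × $365 = $28,506.50
Law clerk: 29.1 × $175 = $5,092.50
Subtotal: $141,941.00
Less 6% discount: −$8,516.46
Total: $141,941.00 − $8,516.46 = $133,424.54

$133,424.54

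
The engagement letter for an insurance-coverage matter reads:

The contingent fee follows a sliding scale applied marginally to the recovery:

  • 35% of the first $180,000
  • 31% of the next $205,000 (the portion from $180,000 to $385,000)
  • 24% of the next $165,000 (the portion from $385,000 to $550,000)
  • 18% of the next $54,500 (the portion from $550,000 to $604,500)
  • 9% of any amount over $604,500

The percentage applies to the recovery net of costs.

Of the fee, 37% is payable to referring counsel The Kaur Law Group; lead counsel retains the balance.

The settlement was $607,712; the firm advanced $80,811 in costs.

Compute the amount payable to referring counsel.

Fee base (net of costs): $607,712 − $80,811 = $526,901
First $180,000 at 35% = $63,000.00
Next $205,000 at 31% = $63,550.00
Remaining $141,901 at 24% = $34,056.24
Fee: $63,000.00 + $63,550.00 + $34,056.24 = $160,606.24
Referral share: 37% of $160,606.24 = $59,424.31; lead counsel retains $160,606.24 − $59,424.31 = $101,181.93.

$59,424.31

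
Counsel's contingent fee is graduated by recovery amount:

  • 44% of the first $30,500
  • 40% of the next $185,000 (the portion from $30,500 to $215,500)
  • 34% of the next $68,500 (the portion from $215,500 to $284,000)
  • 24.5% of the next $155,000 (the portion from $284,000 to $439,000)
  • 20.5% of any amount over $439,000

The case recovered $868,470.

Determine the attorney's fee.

$236,726.35

First $30,500 at 44% = $13,420.00
Next $185,000 at 40% = $74,000.00
Next $68,500 at 34% = $23,290.00
Next $155,000 at 24.5% = $37,975.00
Remaining $429,470 at 20.5% = $88,041.35
Fee: $13,420.00 + $74,000.00 + $23,290.00 + $37,975.00 + $88,041.35 = $236,726.35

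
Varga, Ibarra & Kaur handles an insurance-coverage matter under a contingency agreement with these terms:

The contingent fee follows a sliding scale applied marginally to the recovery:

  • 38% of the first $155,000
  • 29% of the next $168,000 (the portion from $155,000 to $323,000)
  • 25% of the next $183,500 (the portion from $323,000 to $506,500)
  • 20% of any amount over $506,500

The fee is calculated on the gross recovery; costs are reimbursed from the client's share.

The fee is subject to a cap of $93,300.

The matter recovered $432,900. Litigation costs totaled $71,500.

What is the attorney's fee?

Fee base is the gross recovery, $432,900; costs are reimbursed separately.
First $155,000 at 38% = $58,900.00
Next $168,000 at 29% = $48,720.00
Remaining $109,900 at 25% = $27,475.00
Fee: $58,900.00 + $48,720.00 + $27,475.00 = $135,095.00
$135,095.00 exceeds the $93,300 cap, so the fee is capped at $93,300.00.

$93,300.00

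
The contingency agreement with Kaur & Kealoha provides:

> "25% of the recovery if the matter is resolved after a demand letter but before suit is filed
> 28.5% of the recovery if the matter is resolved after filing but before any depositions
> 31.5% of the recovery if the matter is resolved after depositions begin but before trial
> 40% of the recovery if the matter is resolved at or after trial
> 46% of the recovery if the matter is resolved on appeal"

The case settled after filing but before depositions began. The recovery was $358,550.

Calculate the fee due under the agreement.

The matter settled after filing but before depositions began, so the 28.5% rate applies.
$358,550 × 28.5% = $102,186.75

$102,186.75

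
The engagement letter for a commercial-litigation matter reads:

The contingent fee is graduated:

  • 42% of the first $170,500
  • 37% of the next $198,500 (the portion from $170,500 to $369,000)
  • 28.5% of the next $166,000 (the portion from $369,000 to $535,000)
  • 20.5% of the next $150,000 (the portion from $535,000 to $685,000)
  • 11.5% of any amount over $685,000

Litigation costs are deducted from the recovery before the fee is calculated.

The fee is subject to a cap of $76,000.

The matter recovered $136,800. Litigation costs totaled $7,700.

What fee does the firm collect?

Fee base (net of costs): $136,800 − $7,700 = $129,100
First $129,100 at 42% = $54,222.00
$54,222.00 is under the $76,000 cap.

$54,222.00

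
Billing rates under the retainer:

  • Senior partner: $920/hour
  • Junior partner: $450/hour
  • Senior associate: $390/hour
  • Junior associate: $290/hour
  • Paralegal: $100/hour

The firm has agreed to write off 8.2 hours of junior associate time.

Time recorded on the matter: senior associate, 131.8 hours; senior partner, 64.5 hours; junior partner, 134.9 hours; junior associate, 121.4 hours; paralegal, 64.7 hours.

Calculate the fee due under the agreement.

$210,745.00

Senior partner: 64.5 × $920 = $59,340.00
Junior partner: 134.9 × $450 = $60,705.00
Senior associate: 131.8 × $390 = $51,402.00
Junior associate: 121.4 × $290 = $35,206.00
Paralegal: 64.7 × $100 = $6,470.00
Subtotal: $213,123.00
Write-off: 8.2 × $290 = $2,378.00
Total: $213,123.00 − $2,378.00 = $210,745.00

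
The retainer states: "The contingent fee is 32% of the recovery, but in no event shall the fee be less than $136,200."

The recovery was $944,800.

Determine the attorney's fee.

$302,336.00

32% of $944,800 = $302,336.00
That exceeds the $136,200 minimum.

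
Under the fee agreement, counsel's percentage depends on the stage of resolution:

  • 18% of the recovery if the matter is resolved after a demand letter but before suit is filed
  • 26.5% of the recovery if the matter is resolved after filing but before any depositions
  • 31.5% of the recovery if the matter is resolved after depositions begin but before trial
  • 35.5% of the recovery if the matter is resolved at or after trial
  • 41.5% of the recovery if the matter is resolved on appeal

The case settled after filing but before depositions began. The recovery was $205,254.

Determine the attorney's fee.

The matter settled after filing but before depositions began, so the 26.5% rate applies.
$205,254 × 26.5% = $54,392.31

$54,392.31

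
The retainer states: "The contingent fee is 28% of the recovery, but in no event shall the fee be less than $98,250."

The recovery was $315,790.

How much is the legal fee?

$98,250.00

28% of $315,790 = $88,421.20
That is below the $98,250 minimum, so the minimum applies.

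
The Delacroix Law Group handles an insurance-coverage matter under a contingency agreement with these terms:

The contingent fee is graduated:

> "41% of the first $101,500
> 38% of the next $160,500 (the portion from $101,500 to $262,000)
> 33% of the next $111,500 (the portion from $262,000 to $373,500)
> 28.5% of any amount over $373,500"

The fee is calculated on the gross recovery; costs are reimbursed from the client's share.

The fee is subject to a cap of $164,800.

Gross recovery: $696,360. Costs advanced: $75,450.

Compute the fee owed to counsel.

$164,800.00

Fee base is the gross recovery, $696,360; costs are reimbursed separately.
First $101,500 at 41% = $41,615.00
Next $160,500 at 38% = $60,990.00
Next $111,500 at 33% = $36,795.00
Remaining $322,860 at 28.5% = $92,015.10
Fee: $41,615.00 + $60,990.00 + $36,795.00 + $92,015.10 = $231,415.10
$231,415.10 exceeds the $164,800 cap, so the fee is capped at $164,800.00.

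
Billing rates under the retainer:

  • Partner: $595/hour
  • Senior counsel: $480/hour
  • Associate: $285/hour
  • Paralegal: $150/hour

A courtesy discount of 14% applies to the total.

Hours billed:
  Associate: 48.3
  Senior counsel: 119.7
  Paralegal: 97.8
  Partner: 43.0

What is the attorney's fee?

$95,869.79

Partner: 43.0 × $595 = $25,585.00
Senior counsel: 119.7 × $480 = $57,456.00
Associate: 48.3 × $285 = $13,765.50
Paralegal: 97.8 × $150 = $14,670.00
Subtotal: $111,476.50
Less 14% discount: −$15,606.71
Total: $111,476.50 − $15,606.71 = $95,869.79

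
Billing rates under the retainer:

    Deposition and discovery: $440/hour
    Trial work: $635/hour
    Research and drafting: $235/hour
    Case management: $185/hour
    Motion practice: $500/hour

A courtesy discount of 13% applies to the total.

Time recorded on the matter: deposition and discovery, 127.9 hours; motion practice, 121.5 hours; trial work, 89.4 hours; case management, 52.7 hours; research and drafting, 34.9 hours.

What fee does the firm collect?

Deposition and discovery: 127.9 × $440 = $56,276.00
Trial work: 89.4 × $635 = $56,769.00
Research and drafting: 34.9 × $235 = $8,201.50
Case management: 52.7 × $185 = $9,749.50
Motion practice: 121.5 × $500 = $60,750.00
Subtotal: $191,746.00
Less 13% discount: −$24,926.98
Total: $191,746.00 − $24,926.98 = $166,819.02

$166,819.02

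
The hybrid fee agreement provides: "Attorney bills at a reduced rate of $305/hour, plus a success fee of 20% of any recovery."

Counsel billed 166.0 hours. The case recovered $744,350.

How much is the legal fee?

Hourly: 166.0 × $305 = $50,630.00
Success fee: 20% of $744,350 = $148,870.00
Total: $50,630.00 + $148,870.00 = $199,500.00

$199,500.00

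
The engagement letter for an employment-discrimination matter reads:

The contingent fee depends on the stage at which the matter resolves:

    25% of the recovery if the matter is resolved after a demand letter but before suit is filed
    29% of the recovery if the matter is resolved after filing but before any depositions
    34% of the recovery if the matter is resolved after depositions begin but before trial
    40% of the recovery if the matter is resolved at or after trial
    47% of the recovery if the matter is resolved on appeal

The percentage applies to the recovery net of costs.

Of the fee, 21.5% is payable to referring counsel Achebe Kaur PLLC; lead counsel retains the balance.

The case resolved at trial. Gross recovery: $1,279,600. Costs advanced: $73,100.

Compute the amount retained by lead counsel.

$378,841.00

Fee base (net of costs): $1,279,600 − $73,100 = $1,206,500
The matter resolved at trial, so the 40% rate applies.
$1,206,500 × 40% = $482,600.00
Referral share: 21.5% of $482,600.00 = $103,759.00; lead counsel retains $482,600.00 − $103,759.00 = $378,841.00.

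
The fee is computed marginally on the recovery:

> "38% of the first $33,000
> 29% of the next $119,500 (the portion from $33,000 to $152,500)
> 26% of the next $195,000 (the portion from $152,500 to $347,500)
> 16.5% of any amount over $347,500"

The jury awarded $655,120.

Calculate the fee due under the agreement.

First $33,000 at 38% = $12,540.00
Next $119,500 at 29% = $34,655.00
Next $195,000 at 26% = $50,700.00
Remaining $307,620 at 16.5% = $50,757.30
Fee: $12,540.00 + $34,655.00 + $50,700.00 + $50,757.30 = $148,652.30

$148,652.30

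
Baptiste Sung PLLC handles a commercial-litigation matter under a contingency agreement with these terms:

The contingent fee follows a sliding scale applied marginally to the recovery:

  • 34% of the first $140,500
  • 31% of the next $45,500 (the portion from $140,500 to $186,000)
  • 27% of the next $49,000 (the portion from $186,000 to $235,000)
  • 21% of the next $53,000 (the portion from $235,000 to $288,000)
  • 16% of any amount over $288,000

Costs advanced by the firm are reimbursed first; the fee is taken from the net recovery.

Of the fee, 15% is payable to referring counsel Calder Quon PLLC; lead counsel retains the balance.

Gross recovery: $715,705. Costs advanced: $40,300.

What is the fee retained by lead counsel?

Fee base (net of costs): $715,705 − $40,300 = $675,405
First $140,500 at 34% = $47,770.00
Next $45,500 at 31% = $14,105.00
Next $49,000 at 27% = $13,230.00
Next $53,000 at 21% = $11,130.00
Remaining $387,405 at 16% = $61,984.80
Fee: $47,770.00 + $14,105.00 + $13,230.00 + $11,130.00 + $61,984.80 = $148,219.80
Referral share: 15% of $148,219.80 = $22,232.97; lead counsel retains $148,219.80 − $22,232.97 = $125,986.83.

$125,986.83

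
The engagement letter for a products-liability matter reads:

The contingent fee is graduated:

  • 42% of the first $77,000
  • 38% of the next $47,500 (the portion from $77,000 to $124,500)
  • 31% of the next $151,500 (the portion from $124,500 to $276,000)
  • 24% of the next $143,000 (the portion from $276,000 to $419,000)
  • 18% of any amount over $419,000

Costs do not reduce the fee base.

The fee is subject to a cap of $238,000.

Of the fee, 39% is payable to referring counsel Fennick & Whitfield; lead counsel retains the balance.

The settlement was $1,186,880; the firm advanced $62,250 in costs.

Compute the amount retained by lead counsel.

$145,180.00

Fee base is the gross recovery, $1,186,880; costs are reimbursed separately.
First $77,000 at 42% = $32,340.00
Next $47,500 at 38% = $18,050.00
Next $151,500 at 31% = $46,965.00
Next $143,000 at 24% = $34,320.00
Remaining $767,880 at 18% = $138,218.40
Fee: $32,340.00 + $18,050.00 + $46,965.00 + $34,320.00 + $138,218.40 = $269,893.40
$269,893.40 exceeds the $238,000 cap, so the fee is capped at $238,000.00.
Referral share: 39% of $238,000.00 = $92,820.00; lead counsel retains $238,000.00 − $92,820.00 = $145,180.00.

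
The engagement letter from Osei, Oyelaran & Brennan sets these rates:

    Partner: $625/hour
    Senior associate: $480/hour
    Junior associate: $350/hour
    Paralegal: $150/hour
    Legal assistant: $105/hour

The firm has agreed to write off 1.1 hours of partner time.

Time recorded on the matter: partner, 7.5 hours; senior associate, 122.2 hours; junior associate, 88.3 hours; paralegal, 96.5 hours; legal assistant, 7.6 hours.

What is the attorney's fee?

Partner: 7.5 × $625 = $4,687.50
Senior associate: 122.2 × $480 = $58,656.00
Junior associate: 88.3 × $350 = $30,905.00
Paralegal: 96.5 × $150 = $14,475.00
Legal assistant: 7.6 × $105 = $798.00
Subtotal: $109,521.50
Write-off: 1.1 × $625 = $687.50
Total: $109,521.50 − $687.50 = $108,834.00

$108,834.00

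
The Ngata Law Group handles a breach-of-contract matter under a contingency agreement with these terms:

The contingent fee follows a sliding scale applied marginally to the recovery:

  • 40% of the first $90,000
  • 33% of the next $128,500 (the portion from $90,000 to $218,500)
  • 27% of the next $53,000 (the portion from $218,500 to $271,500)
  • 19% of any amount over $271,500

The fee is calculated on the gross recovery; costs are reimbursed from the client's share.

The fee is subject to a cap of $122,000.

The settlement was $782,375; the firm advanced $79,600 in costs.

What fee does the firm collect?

$122,000.00

Fee base is the gross recovery, $782,375; costs are reimbursed separately.
First $90,000 at 40% = $36,000.00
Next $128,500 at 33% = $42,405.00
Next $53,000 at 27% = $14,310.00
Remaining $510,875 at 19% = $97,066.25
Fee: $36,000.00 + $42,405.00 + $14,310.00 + $97,066.25 = $189,781.25
$189,781.25 exceeds the $122,000 cap, so the fee is capped at $122,000.00.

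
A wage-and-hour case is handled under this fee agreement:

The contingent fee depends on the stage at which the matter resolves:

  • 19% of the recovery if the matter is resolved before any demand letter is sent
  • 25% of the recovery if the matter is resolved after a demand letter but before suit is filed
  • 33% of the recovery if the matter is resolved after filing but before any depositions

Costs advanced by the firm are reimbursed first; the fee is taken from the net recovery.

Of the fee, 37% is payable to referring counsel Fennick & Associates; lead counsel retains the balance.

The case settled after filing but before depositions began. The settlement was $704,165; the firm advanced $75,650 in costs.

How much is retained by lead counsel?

Fee base (net of costs): $704,165 − $75,650 = $628,515
The matter settled after filing but before depositions began, so the 33% rate applies.
$628,515 × 33% = $207,409.95
Referral share: 37% of $207,409.95 = $76,741.68; lead counsel retains $207,409.95 − $76,741.68 = $130,668.27.

$130,668.27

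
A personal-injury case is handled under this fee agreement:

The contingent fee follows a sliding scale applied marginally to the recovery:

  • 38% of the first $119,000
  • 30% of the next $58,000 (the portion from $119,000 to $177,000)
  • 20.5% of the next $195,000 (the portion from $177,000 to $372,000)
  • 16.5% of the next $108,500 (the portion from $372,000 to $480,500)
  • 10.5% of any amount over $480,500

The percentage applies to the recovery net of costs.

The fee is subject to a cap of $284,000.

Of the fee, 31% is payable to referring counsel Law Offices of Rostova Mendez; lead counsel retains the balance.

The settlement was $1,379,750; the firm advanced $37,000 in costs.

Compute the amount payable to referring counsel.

$65,420.46

Fee base (net of costs): $1,379,750 − $37,000 = $1,342,750
First $119,000 at 38% = $45,220.00
Next $58,000 at 30% = $17,400.00
Next $195,000 at 20.5% = $39,975.00
Next $108,500 at 16.5% = $17,902.50
Remaining $862,250 at 10.5% = $90,536.25
Fee: $45,220.00 + $17,400.00 + $39,975.00 + $17,902.50 + $90,536.25 = $211,033.75
$211,033.75 is under the $284,000 cap.
Referral share: 31% of $211,033.75 = $65,420.46; lead counsel retains $211,033.75 − $65,420.46 = $145,613.29.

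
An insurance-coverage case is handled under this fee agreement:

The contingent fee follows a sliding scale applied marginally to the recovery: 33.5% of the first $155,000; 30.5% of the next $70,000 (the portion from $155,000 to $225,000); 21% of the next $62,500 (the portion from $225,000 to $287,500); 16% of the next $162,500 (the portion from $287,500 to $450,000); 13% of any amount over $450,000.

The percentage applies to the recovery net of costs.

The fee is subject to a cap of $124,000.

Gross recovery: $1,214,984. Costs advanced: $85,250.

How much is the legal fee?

Fee base (net of costs): $1,214,984 − $85,250 = $1,129,734
First $155,000 at 33.5% = $51,925.00
Next $70,000 at 30.5% = $21,350.00
Next $62,500 at 21% = $13,125.00
Next $162,500 at 16% = $26,000.00
Remaining $679,734 at 13% = $88,365.42
Fee: $51,925.00 + $21,350.00 + $13,125.00 + $26,000.00 + $88,365.42 = $200,765.42
$200,765.42 exceeds the $124,000 cap, so the fee is capped at $124,000.00.

$124,000.00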